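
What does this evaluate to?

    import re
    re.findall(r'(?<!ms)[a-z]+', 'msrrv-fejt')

`(?!…)`/`(?<!…)` only lets a position through if the neighbouring text does NOT match; no characters are consumed.
Scanning left to right: at [0:5] → 'msrrv'; at [6:10] → 'fejt'.
With no groups in the pattern, `findall` gives back each whole match — 2 here.

['msrrv', 'fejt']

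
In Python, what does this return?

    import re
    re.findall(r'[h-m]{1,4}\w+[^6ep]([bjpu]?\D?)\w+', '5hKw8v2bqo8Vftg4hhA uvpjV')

This matches 1 to 4 of a character in [h-m], then one or more of a word character, then any character except [6ep]; then optionally one of [bjpu], then optionally a non-digit (captured); then one or more of a word character.
Matches: at [1:25] match 'hKw8v2bqo8Vftg4hhA uvpjV', group 1 = 'uv'.
One capturing group, so `findall` returns just the captured substring from the one match — 1 in all.

['uv']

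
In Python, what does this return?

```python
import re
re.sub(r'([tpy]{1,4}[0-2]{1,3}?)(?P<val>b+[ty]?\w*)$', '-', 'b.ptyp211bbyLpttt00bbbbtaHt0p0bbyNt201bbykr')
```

'b.-'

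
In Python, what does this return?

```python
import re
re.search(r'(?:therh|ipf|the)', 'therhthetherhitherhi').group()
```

'therh'

Branches in `(...|...)` are attempted left-to-right; the first branch that allows the whole pattern to succeed is taken.
`search` walks the string left to right and returns the first match it finds.
The match spans [0:5] → 'therh'.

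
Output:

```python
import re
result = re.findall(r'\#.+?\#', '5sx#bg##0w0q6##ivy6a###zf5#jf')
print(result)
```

['#bg#', '#0w0q6#', '#ivy6a#', '##zf5#']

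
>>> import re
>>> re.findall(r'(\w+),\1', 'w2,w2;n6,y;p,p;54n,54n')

A backreference is literal: `\1` must see the identical characters the first group matched.
Scanning left to right: at [0:5] match 'w2,w2', group 1 = 'w2'; at [11:14] match 'p,p', group 1 = 'p'; at [15:22] match '54n,54n', group 1 = '54n'.
With a single group, `findall` returns only what that group captured — 3 items.

['w2', 'p', '54n']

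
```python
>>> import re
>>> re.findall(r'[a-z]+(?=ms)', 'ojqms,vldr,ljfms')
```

The `(?=…)`/`(?<=…)` assertion just peeks at neighbouring text; it doesn't advance the match position.
`findall` yields the raw match text (2 of them) because the pattern has no groups.

['ojq', 'ljf']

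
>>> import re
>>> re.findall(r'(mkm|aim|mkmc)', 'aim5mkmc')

['aim', 'mkm']

Alternation isn't longest-match — the leftmost alternative that fits at this position is chosen.
Matches: at [0:3] match 'aim', group 1 = 'aim'; at [4:7] match 'mkm', group 1 = 'mkm'.
With a single group, `findall` returns only what that group captured — 2 items.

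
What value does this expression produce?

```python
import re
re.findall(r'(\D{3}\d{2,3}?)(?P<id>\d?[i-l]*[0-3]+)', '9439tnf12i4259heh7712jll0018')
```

Pattern: exactly 3 of a non-digit, then 2 to 3 of a digit (lazy) (captured); then optionally a digit, then zero or more of a character in [i-l], then one or more of a character in [0-3] (captured as 'id').
With the lazy modifier that quantifier settles for the fewest repetitions that let the rest of the pattern succeed (the atoms after it are unaffected and can still be greedy).
Matches: at [14:21] match 'heh7712', groups = ('heh77', '12'); at [21:27] match 'jll001', groups = ('jll00', '1').
`findall` packs the 2 group values into a tuple for every match.

[('heh77', '12'), ('jll00', '1')]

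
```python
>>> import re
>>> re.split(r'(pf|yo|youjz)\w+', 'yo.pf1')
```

['yo.', 'pf', '']

Matches to split on: at [3:6] → 'pf1'.
With a capturing group present, the delimiter's captured portion is kept in the result list.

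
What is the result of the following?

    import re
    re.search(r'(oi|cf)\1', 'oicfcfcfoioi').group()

The backreference `\1` re-matches whatever the first group consumed, character for character.
`search` walks the string left to right and returns the first match it finds.
The match spans [2:6] → 'cfcf'.
Captured: group 1 = 'cf'.

'cfcf'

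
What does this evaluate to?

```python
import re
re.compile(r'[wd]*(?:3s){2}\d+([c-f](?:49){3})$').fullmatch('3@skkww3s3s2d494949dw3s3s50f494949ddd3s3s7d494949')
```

None

The pattern matches zero or more of one of [wd], then the literal '3s' repeated 2 times; then one or more of a digit; then a character in [c-f], then the literal '49' repeated 3 times (captured); then anchored at the end.
`re.fullmatch` is like wrapping the pattern in `^…$` (in single-line mode).
Here there's no way to consume every character, so the call returns None.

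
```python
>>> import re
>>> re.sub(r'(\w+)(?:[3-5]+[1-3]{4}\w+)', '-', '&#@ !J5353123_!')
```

'&#@ !-!'

The pattern matches one or more of a word character (captured); then one or more of a character in [3-5], then exactly 4 of a character in [1-3], then one or more of a word character (non-capturing group).
Matches: at [5:14] → 'J5353123_'.
`sub` substitutes '-' at each match site.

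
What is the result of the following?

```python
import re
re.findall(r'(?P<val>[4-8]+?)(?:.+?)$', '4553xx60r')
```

The pattern matches one or more of a character in [4-8] (lazy) (captured as 'val'); then one or more of any character (lazy) (non-capturing group); then anchored at the end.
A non-greedy quantifier consumes as few characters as it can — just enough that the remainder of the pattern still matches from where it stops; whatever follows it matches normally.
Scanning left to right: at [0:9] match '4553xx60r', group 1 = '4'.
Because there's exactly one group, `findall` drops the full match and keeps group 1 from the one hit.

['4']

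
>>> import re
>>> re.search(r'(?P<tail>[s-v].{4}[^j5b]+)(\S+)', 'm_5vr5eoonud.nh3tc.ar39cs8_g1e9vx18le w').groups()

('vr5eoonud.nh3tc.ar39cs8_g1e9vx18le ', 'w')

The match spans [3:39] → 'vr5eoonud.nh3tc.ar39cs8_g1e9vx18le w'.
Captured: group 1 = 'vr5eoonud.nh3tc.ar39cs8_g1e9vx18le ', group 2 = 'w'.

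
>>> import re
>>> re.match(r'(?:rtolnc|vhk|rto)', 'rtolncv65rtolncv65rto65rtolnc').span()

(0, 6)

Branches in `(...|...)` are attempted left-to-right; the first branch that allows the whole pattern to succeed is taken.
`re.match` won't scan ahead — the pattern has to work from the very first character.
The match spans [0:6] → 'rtolnc'.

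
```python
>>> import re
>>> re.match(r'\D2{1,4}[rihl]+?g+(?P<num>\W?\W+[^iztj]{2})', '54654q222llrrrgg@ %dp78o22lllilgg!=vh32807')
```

With `match`, the pattern is implicitly anchored at the beginning.
Here the pattern fails at index 0, so the call returns None.

None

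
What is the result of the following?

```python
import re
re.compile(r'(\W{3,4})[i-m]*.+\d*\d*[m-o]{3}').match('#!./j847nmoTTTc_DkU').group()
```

'#!./j847nmo'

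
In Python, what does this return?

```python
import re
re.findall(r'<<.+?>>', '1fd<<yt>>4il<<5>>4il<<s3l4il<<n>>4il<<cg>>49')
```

A non-greedy quantifier consumes as few characters as it can — just enough that the remainder of the pattern still matches from where it stops; whatever follows it matches normally.
`findall` yields the raw match text (4 of them) because the pattern has no groups.

['<<yt>>', '<<5>>', '<<s3l4il<<n>>', '<<cg>>']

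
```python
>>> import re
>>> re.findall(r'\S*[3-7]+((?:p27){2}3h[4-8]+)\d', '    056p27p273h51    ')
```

['p27p273h5']

This matches zero or more of a non-whitespace character, then one or more of a character in [3-7]; then the literal 'p27' repeated 2 times, then the literal '3h', then one or more of a character in [4-8] (captured); then a digit.
Matches: at [4:17] match '056p27p273h51', group 1 = 'p27p273h5'.
One capturing group, so `findall` returns just the captured substring from the one match — 1 in all.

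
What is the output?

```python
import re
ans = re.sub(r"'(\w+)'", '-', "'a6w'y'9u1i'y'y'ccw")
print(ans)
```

-y-y-ccw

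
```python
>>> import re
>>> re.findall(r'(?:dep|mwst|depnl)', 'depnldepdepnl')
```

['dep', 'dep', 'dep']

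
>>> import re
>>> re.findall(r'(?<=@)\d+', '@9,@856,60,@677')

The lookaround is zero-width — it requires the adjacent text to match without consuming it, so the asserted text isn't part of the match.
With no groups in the pattern, `findall` gives back each whole match — 3 here.

['9', '856', '677']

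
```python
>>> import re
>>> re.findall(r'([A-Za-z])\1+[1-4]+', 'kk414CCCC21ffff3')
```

The backreference `\1` re-matches whatever the first group consumed, character for character.
One capturing group, so `findall` returns just the captured substring from each match — 3 in all.

['k', 'C', 'f']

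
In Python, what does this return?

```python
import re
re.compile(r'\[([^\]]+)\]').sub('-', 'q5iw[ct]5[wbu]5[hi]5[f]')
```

Each match is replaced by '-'.

'q5iw-5-5-5-'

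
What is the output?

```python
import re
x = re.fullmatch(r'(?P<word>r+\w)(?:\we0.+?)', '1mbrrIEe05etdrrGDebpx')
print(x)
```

The pattern matches one or more of the literal 'r', then a word character (captured as 'word'); then a word character, then the literal 'e0', then one or more of any character (lazy) (non-capturing group).
For `fullmatch`, every character of the input must be accounted for by the pattern.
Here the string isn't matched end-to-end, so the call returns None.

None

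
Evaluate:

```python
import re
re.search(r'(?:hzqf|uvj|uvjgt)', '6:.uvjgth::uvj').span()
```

(3, 6)

The regex engine tests alternatives in the order written; an earlier branch that matches wins even if a later one would match more.
The match spans [3:6] → 'uvj'.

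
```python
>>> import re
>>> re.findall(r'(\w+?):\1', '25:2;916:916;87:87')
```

After group 1 captures some text, `\1` only succeeds where that same text appears again.
`findall` collects group 1 from each match (2 total).

['916', '87']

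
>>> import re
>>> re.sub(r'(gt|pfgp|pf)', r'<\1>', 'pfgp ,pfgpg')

'<pfgp> ,<pfgp>g'

`|` is ordered: at each position the engine commits to the first alternative that works.
`\1` in the replacement pulls in group 1's text for each match.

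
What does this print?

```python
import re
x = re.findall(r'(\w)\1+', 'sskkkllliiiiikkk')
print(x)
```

After group 1 captures some text, `\1` only succeeds where that same text appears again.
One capturing group, so `findall` returns just the captured substring from each match — 5 in all.

['s', 'k', 'l', 'i', 'k']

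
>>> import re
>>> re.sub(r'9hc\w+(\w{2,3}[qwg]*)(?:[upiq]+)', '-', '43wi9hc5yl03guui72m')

'43wi-72m'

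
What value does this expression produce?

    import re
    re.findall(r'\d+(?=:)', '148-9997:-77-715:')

['9997', '715']

Because the assertion is zero-width, the text it checks is not consumed and won't appear in the result.
Matches: at [4:8] → '9997'; at [13:16] → '715'.
Since nothing is captured, `findall` lists the 2 matched substrings directly.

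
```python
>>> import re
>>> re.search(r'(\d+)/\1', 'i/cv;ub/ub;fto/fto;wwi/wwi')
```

A backreference is literal: `\1` must see the identical characters the first group matched.
Here nothing in the string fits, so the call returns None.

None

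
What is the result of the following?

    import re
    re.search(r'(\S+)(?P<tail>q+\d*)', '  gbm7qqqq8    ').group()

'gbm7qqqq8'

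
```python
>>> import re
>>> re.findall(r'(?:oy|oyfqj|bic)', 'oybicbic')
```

['oy', 'bic', 'bic']

Scanning left to right: at [0:2] → 'oy'; at [2:5] → 'bic'; at [5:8] → 'bic'.
No capturing groups, so `findall` returns the 3 full match strings.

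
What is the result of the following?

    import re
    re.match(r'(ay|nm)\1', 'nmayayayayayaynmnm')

The backreference `\1` re-matches whatever the first group consumed, character for character.
`re.match` won't scan ahead — the pattern has to work from the very first character.
Here position 0 doesn't satisfy it, so the call returns None.

None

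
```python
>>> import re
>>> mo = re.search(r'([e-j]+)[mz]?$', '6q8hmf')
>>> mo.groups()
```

The pattern matches one or more of a character in [e-j] (captured); then optionally one of [mz]; then anchored at the end.
`re.search` scans for the first position where the pattern succeeds.
The match spans [5:6] → 'f'.
Captured: group 1 = 'f'.

('f',)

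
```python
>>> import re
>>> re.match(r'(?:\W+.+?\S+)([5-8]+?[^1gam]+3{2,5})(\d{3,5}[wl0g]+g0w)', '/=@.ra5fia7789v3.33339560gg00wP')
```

None

This matches one or more of a non-word character, then one or more of any character (lazy), then one or more of a non-whitespace character (non-capturing group); then one or more of a character in [5-8] (lazy), then one or more of any character except [1gam], then 2 to 5 of the literal '3' (captured); then 3 to 5 of a digit, then one or more of one of [wl0g], then the literal 'g0w' (captured).
`re.match` won't scan ahead — the pattern has to work from the very first character.
Here position 0 doesn't satisfy it, so the call returns None.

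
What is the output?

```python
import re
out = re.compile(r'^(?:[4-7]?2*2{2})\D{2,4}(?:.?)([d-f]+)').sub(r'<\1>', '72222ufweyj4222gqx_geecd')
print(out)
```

<e>yj4222gqx_geecd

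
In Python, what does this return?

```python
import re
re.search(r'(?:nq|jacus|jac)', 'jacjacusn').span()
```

(0, 3)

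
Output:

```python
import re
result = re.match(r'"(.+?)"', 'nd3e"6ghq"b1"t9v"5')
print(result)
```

With `match`, the pattern is implicitly anchored at the beginning.
Here position 0 doesn't satisfy it, so the call returns None.

None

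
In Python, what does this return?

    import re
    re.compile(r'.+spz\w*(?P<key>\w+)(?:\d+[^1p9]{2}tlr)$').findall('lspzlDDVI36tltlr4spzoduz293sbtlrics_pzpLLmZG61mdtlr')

With a single group, `findall` returns only what that group captured — 1 item.

['6']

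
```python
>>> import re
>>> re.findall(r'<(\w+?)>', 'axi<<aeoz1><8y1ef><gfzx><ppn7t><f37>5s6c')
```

Walking the string: at [4:11] match '<aeoz1>', group 1 = 'aeoz1'; at [11:18] match '<8y1ef>', group 1 = '8y1ef'; at [18:24] match '<gfzx>', group 1 = 'gfzx'; at [24:31] match '<ppn7t>', group 1 = 'ppn7t'; at [31:36] match '<f37>', group 1 = 'f37'.
Because there's exactly one group, `findall` drops the full match and keeps group 1 from each hit.

['aeoz1', '8y1ef', 'gfzx', 'ppn7t', 'f37']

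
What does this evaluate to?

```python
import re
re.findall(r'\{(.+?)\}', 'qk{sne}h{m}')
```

['sne', 'm']

A `+?`/`*?`/`{m,n}?` starts at its minimum and grows only as far as needed for what follows to match.
One capturing group, so `findall` returns just the captured substring from each match — 2 in all.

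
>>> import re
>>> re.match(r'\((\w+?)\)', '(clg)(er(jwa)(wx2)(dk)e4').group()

`re.match` won't scan ahead — the pattern has to work from the very first character.
The match spans [0:5] → '(clg)'.

'(clg)'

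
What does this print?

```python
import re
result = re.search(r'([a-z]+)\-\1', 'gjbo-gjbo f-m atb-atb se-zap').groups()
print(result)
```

`\1` is not a pattern — it's the concrete string captured by group 1, re-applied verbatim.
`re.search` scans for the first position where the pattern succeeds.
The match spans [0:9] → 'gjbo-gjbo'.
Captured: group 1 = 'gjbo'.

('gjbo',)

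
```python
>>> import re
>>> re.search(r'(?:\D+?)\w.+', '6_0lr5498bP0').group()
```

'_0lr5498bP0'

This matches one or more of a non-digit (lazy) (non-capturing group); then a word character; then one or more of any character.
`re.search` tries every starting position until one works.
The match spans [1:12] → '_0lr5498bP0'.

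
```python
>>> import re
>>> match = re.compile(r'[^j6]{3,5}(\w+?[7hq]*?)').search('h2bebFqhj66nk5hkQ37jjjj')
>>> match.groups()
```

('F',)

The match spans [0:6] → 'h2bebF'.
Captured: group 1 = 'F'.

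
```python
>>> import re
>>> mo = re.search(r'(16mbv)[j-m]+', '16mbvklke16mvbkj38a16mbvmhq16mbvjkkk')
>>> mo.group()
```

'16mbvklk'

The pattern matches the literal '16', then the literal 'mbv' (captured); then one or more of a character in [j-m].
The match spans [0:8] → '16mbvklk'.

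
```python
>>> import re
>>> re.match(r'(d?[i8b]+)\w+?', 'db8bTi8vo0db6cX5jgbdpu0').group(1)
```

This matches optionally the literal 'd', then one or more of one of [i8b] (captured); then one or more of a word character (lazy).
The `?` after the quantifier makes it lazy — it takes as little as possible before letting the rest of the pattern try.
`re.match` only tries the pattern at the start of the string.
The match spans [0:5] → 'db8bT'.
Captured: group 1 = 'db8b'.

'db8b'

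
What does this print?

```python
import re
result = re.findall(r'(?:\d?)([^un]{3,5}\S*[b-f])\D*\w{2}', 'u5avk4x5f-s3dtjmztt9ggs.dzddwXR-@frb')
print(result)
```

The pattern matches optionally a digit (non-capturing group); then 3 to 5 of any character except [un], then zero or more of a non-whitespace character, then a character in [b-f] (captured); then zero or more of a non-digit, then exactly 2 of a word character.
`findall` collects group 1 from the one match (1 total).

['avk4x5f-s3dtjmztt9ggs.dzddwXR-@f']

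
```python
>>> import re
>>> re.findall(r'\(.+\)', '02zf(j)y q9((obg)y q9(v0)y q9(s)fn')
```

['(j)y q9((obg)y q9(v0)y q9(s)']

Matches: at [4:32] → '(j)y q9((obg)y q9(v0)y q9(s)'.
Since nothing is captured, `findall` lists the 1 matched substring directly.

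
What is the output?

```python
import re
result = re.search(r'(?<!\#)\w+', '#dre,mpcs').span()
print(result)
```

`(?!…)`/`(?<!…)` only lets a position through if the neighbouring text does NOT match; no characters are consumed.
The match spans [2:4] → 're'.

(2, 4)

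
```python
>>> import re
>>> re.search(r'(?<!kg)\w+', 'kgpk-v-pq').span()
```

(0, 4)

The negative lookaround is zero-width — it rules out positions where the adjacent text would match, without consuming anything.
The match spans [0:4] → 'kgpk'.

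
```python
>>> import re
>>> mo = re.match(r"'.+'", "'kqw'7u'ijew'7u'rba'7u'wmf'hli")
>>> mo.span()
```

(0, 27)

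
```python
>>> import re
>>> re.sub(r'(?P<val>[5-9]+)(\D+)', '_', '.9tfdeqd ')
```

This matches one or more of a character in [5-9] (captured as 'val'); then one or more of a non-digit (captured).
Matches: at [1:9] → '9tfdeqd '.
Every occurrence is swapped for '_'.

'._'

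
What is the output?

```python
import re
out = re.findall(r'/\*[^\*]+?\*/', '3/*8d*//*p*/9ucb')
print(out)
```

['/*8d*/', '/*p*/']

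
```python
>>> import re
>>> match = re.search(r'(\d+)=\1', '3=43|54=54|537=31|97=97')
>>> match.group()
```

'54=54'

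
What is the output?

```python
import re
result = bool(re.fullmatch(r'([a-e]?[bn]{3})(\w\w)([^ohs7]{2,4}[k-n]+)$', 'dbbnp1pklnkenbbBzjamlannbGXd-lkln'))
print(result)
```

`re.fullmatch` requires the pattern to consume the entire string.
Here the string isn't matched end-to-end, so the call returns None, and `bool(None)` is False.

False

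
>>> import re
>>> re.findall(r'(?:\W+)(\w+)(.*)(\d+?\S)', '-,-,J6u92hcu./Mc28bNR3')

[('J6u92hcu', './Mc2', '8b')]

The pattern matches one or more of a non-word character (non-capturing group); then one or more of a word character (captured); then zero or more of any character (captured); then one or more of a digit (lazy), then a non-whitespace character (captured).
Matches: at [0:19] match '-,-,J6u92hcu./Mc28b', groups = ('J6u92hcu', './Mc2', '8b').
`findall` packs the 3 group values into a tuple for every match.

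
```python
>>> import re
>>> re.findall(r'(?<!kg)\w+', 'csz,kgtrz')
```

['csz', 'kgtrz']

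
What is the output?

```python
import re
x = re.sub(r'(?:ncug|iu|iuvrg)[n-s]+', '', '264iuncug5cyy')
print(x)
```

Matches: at [3:6] → 'iun'.
`sub` substitutes '' at each match site.

264cug5cyy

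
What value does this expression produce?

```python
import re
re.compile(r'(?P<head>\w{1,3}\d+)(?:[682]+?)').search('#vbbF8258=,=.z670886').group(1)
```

Pattern: 1 to 3 of a word character, then one or more of a digit (captured as 'head'); then one or more of one of [682] (lazy) (non-capturing group).
`re.search` tries every starting position until one works.
The match spans [2:9] → 'bbF8258'.
Captured: group 1 = 'bbF825'.

'bbF825'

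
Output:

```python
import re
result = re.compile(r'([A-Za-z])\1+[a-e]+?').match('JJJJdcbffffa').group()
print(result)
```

JJJJd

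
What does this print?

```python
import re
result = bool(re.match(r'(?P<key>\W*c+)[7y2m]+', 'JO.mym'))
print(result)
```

False

Pattern: zero or more of a non-word character, then one or more of a literal 'c' (captured as 'key'); then one or more of one of [7y2m].
With `match`, the pattern is implicitly anchored at the beginning.
Here the pattern fails at index 0, so the call returns None, and `bool(None)` is False.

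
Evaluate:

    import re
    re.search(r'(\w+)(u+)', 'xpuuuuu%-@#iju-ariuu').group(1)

'xpuuuu'

This matches one or more of a word character (captured); then one or more of a literal 'u' (captured).
Unlike `match`, `search` isn't anchored — it looks for the pattern anywhere in the string.
The match spans [0:7] → 'xpuuuuu'.
Captured: group 1 = 'xpuuuu', group 2 = 'u'.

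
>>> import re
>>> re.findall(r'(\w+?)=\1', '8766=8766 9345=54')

`\1` is not a pattern — it's the concrete string captured by group 1, re-applied verbatim.
Walking the string: at [0:9] match '8766=8766', group 1 = '8766'; at [13:16] match '5=5', group 1 = '5'.
One capturing group, so `findall` returns just the captured substring from each match — 2 in all.

['8766', '5']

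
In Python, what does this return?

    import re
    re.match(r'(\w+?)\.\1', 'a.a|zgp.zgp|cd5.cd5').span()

(0, 3)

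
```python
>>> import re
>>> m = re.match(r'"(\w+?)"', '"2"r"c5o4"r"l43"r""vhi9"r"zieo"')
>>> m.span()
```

(0, 3)

`match` is anchored at position 0; if the pattern doesn't fit there, it returns None.
The match spans [0:3] → '"2"'.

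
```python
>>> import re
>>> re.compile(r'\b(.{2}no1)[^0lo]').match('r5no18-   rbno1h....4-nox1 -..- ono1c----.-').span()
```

`match` is anchored at position 0; if the pattern doesn't fit there, it returns None.
The match spans [0:6] → 'r5no18'.

(0, 6)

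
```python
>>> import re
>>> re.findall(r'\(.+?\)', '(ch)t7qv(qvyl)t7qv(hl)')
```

Because the quantifier is non-greedy, it stops expanding at the earliest point where the rest of the pattern can succeed.
With no groups in the pattern, `findall` gives back each whole match — 3 here.

['(ch)', '(qvyl)', '(hl)']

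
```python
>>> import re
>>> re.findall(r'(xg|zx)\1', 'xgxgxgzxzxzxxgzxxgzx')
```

['xg', 'zx']

`\1` has to match the exact text group 1 already captured.
Walking the string: at [0:4] match 'xgxg', group 1 = 'xg'; at [6:10] match 'zxzx', group 1 = 'zx'.
Because there's exactly one group, `findall` drops the full match and keeps group 1 from each hit.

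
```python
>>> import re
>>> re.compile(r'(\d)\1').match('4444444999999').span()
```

(0, 2)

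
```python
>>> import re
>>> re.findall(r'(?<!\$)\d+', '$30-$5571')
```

['0', '571']

The negative lookaround is zero-width — it rules out positions where the adjacent text would match, without consuming anything.
Walking the string: at [2:3] → '0'; at [6:9] → '571'.
With no groups in the pattern, `findall` gives back each whole match — 2 here.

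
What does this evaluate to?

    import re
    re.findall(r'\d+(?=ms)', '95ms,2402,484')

['95']

The lookaround is zero-width — it requires the adjacent text to match without consuming it, so the asserted text isn't part of the match.
Since nothing is captured, `findall` lists the 1 matched substring directly.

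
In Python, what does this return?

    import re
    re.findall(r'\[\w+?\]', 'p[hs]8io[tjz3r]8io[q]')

['[hs]', '[tjz3r]', '[q]']

`findall` yields the raw match text (3 of them) because the pattern has no groups.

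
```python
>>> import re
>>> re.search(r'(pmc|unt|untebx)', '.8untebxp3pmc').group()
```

The regex engine tests alternatives in the order written; an earlier branch that matches wins even if a later one would match more.
`re.search` tries every starting position until one works.
The match spans [2:5] → 'unt'.
Captured: group 1 = 'unt'.

'unt'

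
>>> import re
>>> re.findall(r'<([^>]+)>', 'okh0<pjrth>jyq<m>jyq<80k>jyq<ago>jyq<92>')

['pjrth', 'm', '80k', 'ago', '92']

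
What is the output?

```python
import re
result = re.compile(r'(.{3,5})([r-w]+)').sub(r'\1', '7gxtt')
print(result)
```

This matches 3 to 5 of any character (captured); then one or more of a character in [r-w] (captured).
Matches: at [0:5] → '7gxtt'.
Each match is replaced using the text its own group 1 captured.

7gxt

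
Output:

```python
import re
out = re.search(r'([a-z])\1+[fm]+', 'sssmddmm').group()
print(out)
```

The backreference `\1` re-matches whatever the first group consumed, character for character.
`search` walks the string left to right and returns the first match it finds.
The match spans [0:4] → 'sssm'.
Captured: group 1 = 's'.

sssm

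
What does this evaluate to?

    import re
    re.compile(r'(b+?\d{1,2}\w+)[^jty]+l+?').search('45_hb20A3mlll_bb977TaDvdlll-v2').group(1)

The match spans [4:27] → 'b20A3mlll_bb977TaDvdlll'.
Captured: group 1 = 'b20A3mlll_bb977TaDvdl'.

'b20A3mlll_bb977TaDvdl'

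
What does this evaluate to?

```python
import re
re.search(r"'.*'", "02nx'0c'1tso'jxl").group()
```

"'0c'1tso'"

The match spans [4:13] → "'0c'1tso'".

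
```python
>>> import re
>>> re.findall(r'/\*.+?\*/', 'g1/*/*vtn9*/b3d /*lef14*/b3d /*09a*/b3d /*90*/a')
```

Walking the string: at [2:12] → '/*/*vtn9*/'; at [16:25] → '/*lef14*/'; at [29:36] → '/*09a*/'; at [40:46] → '/*90*/'.
With no groups in the pattern, `findall` gives back each whole match — 4 here.

['/*/*vtn9*/', '/*lef14*/', '/*09a*/', '/*90*/']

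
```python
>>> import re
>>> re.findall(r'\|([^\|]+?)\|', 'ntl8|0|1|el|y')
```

['0', 'el']

One capturing group, so `findall` returns just the captured substring from each match — 2 in all.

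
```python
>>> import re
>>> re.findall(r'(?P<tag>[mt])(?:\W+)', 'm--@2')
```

This matches one of [mt] (captured as 'tag'); then one or more of a non-word character (non-capturing group).
One capturing group, so `findall` returns just the captured substring from the one match — 1 in all.

['m']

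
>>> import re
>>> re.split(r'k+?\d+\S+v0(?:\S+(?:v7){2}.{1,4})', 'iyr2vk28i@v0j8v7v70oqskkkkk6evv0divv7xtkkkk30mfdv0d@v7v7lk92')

`split` removes every match and returns the 2 fragments in between.

['iyr2v', '']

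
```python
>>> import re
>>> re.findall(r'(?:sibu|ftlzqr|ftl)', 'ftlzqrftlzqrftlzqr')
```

['ftlzqr', 'ftlzqr', 'ftlzqr']

Branches in `(...|...)` are attempted left-to-right; the first branch that allows the whole pattern to succeed is taken.
`findall` yields the raw match text (3 of them) because the pattern has no groups.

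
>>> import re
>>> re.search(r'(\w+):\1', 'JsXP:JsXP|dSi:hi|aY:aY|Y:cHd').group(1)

'JsXP'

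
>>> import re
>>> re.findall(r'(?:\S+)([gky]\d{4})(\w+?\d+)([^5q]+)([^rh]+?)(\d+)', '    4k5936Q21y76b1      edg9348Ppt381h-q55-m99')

[('k5936', 'Q21', 'y76b1      edg9348Ppt381h-', 'q', '55')]

The pattern matches one or more of a non-whitespace character (non-capturing group); then one of [gky], then exactly 4 of a digit (captured); then one or more of a word character (lazy), then one or more of a digit (captured); then one or more of any character except [5q] (captured); then one or more of any character except [rh] (lazy) (captured); then one or more of a digit (captured).
Lazy quantifiers expand one character at a time until the remainder of the pattern can match.
Scanning left to right: at [4:42] match '4k5936Q21y76b1      edg9348Ppt381h-q55', groups = ('k5936', 'Q21', 'y76b1      edg9348Ppt381h-', 'q', '55').
With 5 capturing groups, `findall` returns a 5-tuple per match.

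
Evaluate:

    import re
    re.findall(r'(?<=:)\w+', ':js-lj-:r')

The `(?=…)`/`(?<=…)` assertion just peeks at neighbouring text; it doesn't advance the match position.
`findall` yields the raw match text (2 of them) because the pattern has no groups.

['js', 'r']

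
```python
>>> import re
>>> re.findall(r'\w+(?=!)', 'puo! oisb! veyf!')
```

The positive lookaround only admits positions where the adjacent text matches; those characters stay outside the span.
Since nothing is captured, `findall` lists the 3 matched substrings directly.

['puo', 'oisb', 'veyf']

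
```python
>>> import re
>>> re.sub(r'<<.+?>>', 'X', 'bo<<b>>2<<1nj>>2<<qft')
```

The `?` after the quantifier makes it lazy — it takes as little as possible before letting the rest of the pattern try.
Matches: at [2:7] → '<<b>>'; at [8:15] → '<<1nj>>'.
Each match is replaced by 'X'.

'boX2X2<<qft'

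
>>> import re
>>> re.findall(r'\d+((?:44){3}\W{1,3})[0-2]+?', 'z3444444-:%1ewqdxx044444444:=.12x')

['444444-:%', '444444:=.']

The pattern matches one or more of a digit; then the literal '44' repeated 3 times, then 1 to 3 of a non-word character (captured); then one or more of a character in [0-2] (lazy).
Scanning left to right: at [1:12] match '3444444-:%1', group 1 = '444444-:%'; at [18:31] match '044444444:=.1', group 1 = '444444:=.'.
With a single group, `findall` returns only what that group captured — 2 items.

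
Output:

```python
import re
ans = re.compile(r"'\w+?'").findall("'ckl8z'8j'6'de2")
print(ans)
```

["'ckl8z'", "'6'"]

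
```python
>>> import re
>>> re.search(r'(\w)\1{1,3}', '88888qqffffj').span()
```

(0, 4)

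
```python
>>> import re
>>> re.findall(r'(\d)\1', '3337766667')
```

['3', '7', '6', '6']

After group 1 captures some text, `\1` only succeeds where that same text appears again.
`findall` collects group 1 from each match (4 total).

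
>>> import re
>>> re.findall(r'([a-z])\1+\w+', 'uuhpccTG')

['u']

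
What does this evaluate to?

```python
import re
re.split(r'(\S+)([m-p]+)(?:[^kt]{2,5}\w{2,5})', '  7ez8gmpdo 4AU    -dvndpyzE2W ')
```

The group in the pattern means `split` returns the separators' captures alongside the pieces.

['  ', '7ez8gmpd', 'o', '    ', '-dvnd', 'p', ' ']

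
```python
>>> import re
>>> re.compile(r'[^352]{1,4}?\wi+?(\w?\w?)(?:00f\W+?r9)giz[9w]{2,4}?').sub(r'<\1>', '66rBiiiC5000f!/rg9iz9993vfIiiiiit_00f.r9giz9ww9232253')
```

`\1` in the replacement pulls in group 1's text for each match.

'66rBiiiC5000f!/rg9iz9993<t_>w9232253'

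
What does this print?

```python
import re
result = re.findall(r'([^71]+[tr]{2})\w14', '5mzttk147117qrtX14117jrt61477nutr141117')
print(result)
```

['5mztt', 'qrt', 'jrt']

The pattern matches one or more of any character except [71], then exactly 2 of one of [tr] (captured); then a word character, then the literal '14'.
Scanning left to right: at [0:8] match '5mzttk14', group 1 = '5mztt'; at [12:18] match 'qrtX14', group 1 = 'qrt'; at [21:27] match 'jrt614', group 1 = 'jrt'.
One capturing group, so `findall` returns just the captured substring from each match — 3 in all.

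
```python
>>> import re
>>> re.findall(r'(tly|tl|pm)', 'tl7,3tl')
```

['tl', 'tl']

Scanning left to right: at [0:2] match 'tl', group 1 = 'tl'; at [5:7] match 'tl', group 1 = 'tl'.
One capturing group, so `findall` returns just the captured substring from each match — 2 in all.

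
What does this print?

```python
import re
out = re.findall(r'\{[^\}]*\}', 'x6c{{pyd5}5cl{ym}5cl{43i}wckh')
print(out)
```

['{{pyd5}', '{ym}', '{43i}']

`findall` yields the raw match text (3 of them) because the pattern has no groups.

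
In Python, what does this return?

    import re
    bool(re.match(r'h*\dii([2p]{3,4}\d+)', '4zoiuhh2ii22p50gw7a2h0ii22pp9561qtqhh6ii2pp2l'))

False

With `match`, the pattern is implicitly anchored at the beginning.
Here position 0 doesn't satisfy it, so the call returns None, and `bool(None)` is False.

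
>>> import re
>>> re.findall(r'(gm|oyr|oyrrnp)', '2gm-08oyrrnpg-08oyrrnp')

['gm', 'oyr', 'oyr']

Branches in `(...|...)` are attempted left-to-right; the first branch that allows the whole pattern to succeed is taken.
Matches: at [1:3] match 'gm', group 1 = 'gm'; at [6:9] match 'oyr', group 1 = 'oyr'; at [16:19] match 'oyr', group 1 = 'oyr'.
`findall` collects group 1 from each match (3 total).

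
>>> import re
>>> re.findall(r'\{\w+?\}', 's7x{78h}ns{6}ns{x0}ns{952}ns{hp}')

Walking the string: at [3:8] → '{78h}'; at [10:13] → '{6}'; at [15:19] → '{x0}'; at [21:26] → '{952}'; at [28:32] → '{hp}'.
Since nothing is captured, `findall` lists the 5 matched substrings directly.

['{78h}', '{6}', '{x0}', '{952}', '{hp}']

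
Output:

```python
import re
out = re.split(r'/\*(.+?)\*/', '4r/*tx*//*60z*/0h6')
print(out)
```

Lazy quantifiers expand one character at a time until the remainder of the pattern can match.
`re.split` interleaves the captured-group text with the surrounding fragments.

['4r', 'tx', '', '60z', '0h6']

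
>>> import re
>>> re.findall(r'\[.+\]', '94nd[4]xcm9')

Walking the string: at [4:7] → '[4]'.
Since nothing is captured, `findall` lists the 1 matched substring directly.

['[4]']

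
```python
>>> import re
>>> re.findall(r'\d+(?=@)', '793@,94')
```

['793']

Because the assertion is zero-width, the text it checks is not consumed and won't appear in the result.
Matches: at [0:3] → '793'.
No capturing groups, so `findall` returns the 1 full match string.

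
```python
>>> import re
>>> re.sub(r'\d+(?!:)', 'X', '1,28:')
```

Because the assertion is negative and zero-width, positions next to the forbidden text are skipped.
Matches: at [0:1] → '1'; at [2:3] → '2'.
`sub` substitutes 'X' at each match site.

'X,X8:'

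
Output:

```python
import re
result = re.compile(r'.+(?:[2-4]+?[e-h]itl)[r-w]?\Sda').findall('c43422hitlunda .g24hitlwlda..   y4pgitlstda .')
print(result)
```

['c43422hitlunda .g24hitlwlda']

The pattern matches one or more of any character; then one or more of a character in [2-4] (lazy), then a character in [e-h], then the literal 'itl' (non-capturing group); then optionally a character in [r-w], then a non-whitespace character, then the literal 'da'.
Matches: at [0:27] → 'c43422hitlunda .g24hitlwlda'.
Since nothing is captured, `findall` lists the 1 matched substring directly.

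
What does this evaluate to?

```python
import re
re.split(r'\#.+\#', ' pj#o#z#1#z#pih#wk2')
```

`split` removes every match and returns the 2 fragments in between.

[' pj', 'wk2']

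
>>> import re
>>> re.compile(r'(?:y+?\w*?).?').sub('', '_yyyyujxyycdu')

The pattern matches one or more of a literal 'y' (lazy), then zero or more of a word character (lazy) (non-capturing group); then optionally any character.
Matches: at [1:3] → 'yy'; at [3:5] → 'yy'; at [8:10] → 'yy'.
Every occurrence is swapped for ''.

'_ujxcdu'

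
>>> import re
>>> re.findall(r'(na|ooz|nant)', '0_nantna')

['na', 'na']

Alternation isn't longest-match — the leftmost alternative that fits at this position is chosen.
Because there's exactly one group, `findall` drops the full match and keeps group 1 from each hit.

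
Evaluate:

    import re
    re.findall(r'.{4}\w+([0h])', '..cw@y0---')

Pattern: exactly 4 of any character, then one or more of a word character; then one of [0h] (captured).
`findall` collects group 1 from the one match (1 total).

['0']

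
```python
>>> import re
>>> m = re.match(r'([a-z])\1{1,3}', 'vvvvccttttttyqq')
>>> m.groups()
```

`\1` is not a pattern — it's the concrete string captured by group 1, re-applied verbatim.
With `match`, the pattern is implicitly anchored at the beginning.
The match spans [0:4] → 'vvvv'.
Captured: group 1 = 'v'.

('v',)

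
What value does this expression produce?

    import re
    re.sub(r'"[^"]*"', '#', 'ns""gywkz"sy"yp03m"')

Each match is replaced by '#'.

'ns#gywkz#yp03m"'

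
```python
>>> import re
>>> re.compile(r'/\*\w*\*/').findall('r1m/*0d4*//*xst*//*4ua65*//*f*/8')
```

Matches: at [3:10] → '/*0d4*/'; at [10:17] → '/*xst*/'; at [17:26] → '/*4ua65*/'; at [26:31] → '/*f*/'.
With no groups in the pattern, `findall` gives back each whole match — 4 here.

['/*0d4*/', '/*xst*/', '/*4ua65*/', '/*f*/']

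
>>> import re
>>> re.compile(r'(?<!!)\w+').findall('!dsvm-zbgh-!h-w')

['svm', 'zbgh', 'w']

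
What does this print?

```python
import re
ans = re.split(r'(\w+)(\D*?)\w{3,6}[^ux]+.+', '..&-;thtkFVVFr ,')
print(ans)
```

The pattern matches one or more of a word character (captured); then zero or more of a non-digit (lazy) (captured); then 3 to 6 of a word character, then one or more of any character except [ux], then one or more of any character.
Matches to split on: at [5:16] → 'thtkFVVFr ,'.
The group in the pattern means `split` returns the separators' captures alongside the pieces.

['..&-;', 'thtkFV', '', '']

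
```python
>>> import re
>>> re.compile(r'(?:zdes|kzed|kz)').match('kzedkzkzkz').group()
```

Branches in `(...|...)` are attempted left-to-right; the first branch that allows the whole pattern to succeed is taken.
`re.match` won't scan ahead — the pattern has to work from the very first character.
The match spans [0:4] → 'kzed'.

'kzed'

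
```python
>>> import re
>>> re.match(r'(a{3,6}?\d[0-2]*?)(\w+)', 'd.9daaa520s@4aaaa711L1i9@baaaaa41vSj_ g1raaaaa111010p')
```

None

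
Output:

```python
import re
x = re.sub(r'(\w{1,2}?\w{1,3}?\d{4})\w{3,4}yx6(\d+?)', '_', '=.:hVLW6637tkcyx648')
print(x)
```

This matches 1 to 2 of a word character (lazy), then 1 to 3 of a word character (lazy), then exactly 4 of a digit (captured); then 3 to 4 of a word character, then the literal 'yx6'; then one or more of a digit (lazy) (captured).
Because the quantifier is non-greedy, it stops expanding at the earliest point where the rest of the pattern can succeed.
Matches: at [3:18] → 'hVLW6637tkcyx64'.
Each match is replaced by '_'.

=.:_8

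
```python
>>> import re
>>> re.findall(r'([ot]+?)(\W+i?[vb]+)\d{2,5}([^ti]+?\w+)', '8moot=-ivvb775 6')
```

[('oot', '=-ivvb', ' 6')]

This matches one or more of one of [ot] (lazy) (captured); then one or more of a non-word character, then optionally a literal 'i', then one or more of one of [vb] (captured); then 2 to 5 of a digit; then one or more of any character except [ti] (lazy), then one or more of a word character (captured).
Matches: at [2:16] match 'oot=-ivvb775 6', groups = ('oot', '=-ivvb', ' 6').
With 3 capturing groups, `findall` returns a 3-tuple per match.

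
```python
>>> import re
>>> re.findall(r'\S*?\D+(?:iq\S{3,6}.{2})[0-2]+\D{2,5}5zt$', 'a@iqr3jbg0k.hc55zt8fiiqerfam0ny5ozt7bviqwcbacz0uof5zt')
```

['a@iqr3jbg0k.hc55zt8fiiqerfam0ny5ozt7bviqwcbacz0uof5zt']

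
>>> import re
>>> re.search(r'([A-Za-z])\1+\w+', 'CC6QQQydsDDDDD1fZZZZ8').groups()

A backreference is literal: `\1` must see the identical characters the first group matched.
`re.search` scans for the first position where the pattern succeeds.
The match spans [0:21] → 'CC6QQQydsDDDDD1fZZZZ8'.
Captured: group 1 = 'C'.

('C',)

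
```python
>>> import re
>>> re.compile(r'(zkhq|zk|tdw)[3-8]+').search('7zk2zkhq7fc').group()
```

`re.search` tries every starting position until one works.
The match spans [4:9] → 'zkhq7'.
Captured: group 1 = 'zkhq'.

'zkhq7'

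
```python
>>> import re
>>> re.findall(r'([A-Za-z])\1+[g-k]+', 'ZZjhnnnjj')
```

`\1` is not a pattern — it's the concrete string captured by group 1, re-applied verbatim.
`findall` collects group 1 from each match (2 total).

['Z', 'n']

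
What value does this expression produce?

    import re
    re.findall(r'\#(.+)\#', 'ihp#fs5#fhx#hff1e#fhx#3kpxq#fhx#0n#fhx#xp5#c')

['fs5#fhx#hff1e#fhx#3kpxq#fhx#0n#fhx#xp5']

With a single group, `findall` returns only what that group captured — 1 item.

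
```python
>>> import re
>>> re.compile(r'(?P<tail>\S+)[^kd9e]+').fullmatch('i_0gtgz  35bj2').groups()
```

The pattern matches one or more of a non-whitespace character (captured as 'tail'); then one or more of any character except [kd9e].
For `fullmatch`, every character of the input must be accounted for by the pattern.
The match spans [0:14] → 'i_0gtgz  35bj2'.
Captured: group 1 = 'i_0gtgz'.

('i_0gtgz',)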